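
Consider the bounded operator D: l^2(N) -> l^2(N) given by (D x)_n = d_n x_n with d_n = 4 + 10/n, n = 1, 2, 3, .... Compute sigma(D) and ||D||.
sigma(D) = {4 + 10/n : n ≥ 1} ∪ {4}; ||D|| = 14

A bounded diagonal operator on l^2 with diagonal entries d_n has spectrum equal to the closure of {d_n : n ≥ 1}: every d_n is an eigenvalue (with eigenvector e_n), so {d_n} ⊂ sigma(D); the spectrum is closed, so its closure is too; and for lambda not in the closure, (D - lambda I) has bounded inverse (the diagonal entries 1/(d_n - lambda) are bounded). For our sequence d_n = 4 + 10/n, n = 1, 2, 3, ...:
  - {d_n} = {4 + 10/n : n ≥ 1}; the only limit point is 4
  - closure = {4 + 10/n : n ≥ 1} ∪ {4}
For the norm: a diagonal operator has ||D|| = sup_n |d_n|. Here d_n = 4 + 10/n is positive and decreasing, so sup_n |d_n| = d_1 = 4 + 10 = 14. So ||D|| = 14.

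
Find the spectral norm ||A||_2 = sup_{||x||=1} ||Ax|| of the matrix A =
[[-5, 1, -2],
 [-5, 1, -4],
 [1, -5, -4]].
||A||_2 ≈ 8.4208 (= sqrt(largest eigenvalue of A^T A))

||A||_2 = sigma_max(A) = sqrt(lambda_max(A^T A)). Form the symmetric matrix M = A^T A =
[[51, -15, 26],
 [-15, 27, 14],
 [26, 14, 36]].
Its characteristic polynomial (trace, sum of principal 2x2 minors, determinant of M give the coefficients) is
  p(λ) = det(λ I - M) = λ^3 - 114λ^2 + 3088λ - 2304.
No integer candidate from the rational root theorem (±divisors of 2304) is a root, so the roots are irrational. The cubic discriminant is Δ = 6943253504 > 0, so there are three distinct real roots. p(0) = -2304 and p(1) = 671 have opposite signs, so a root lies in (0, 1); Newton's method refines it to λ ≈ 0.7677. p(42) = 384 and p(43) = -799 have opposite signs, so a root lies in (42, 43); Newton's method refines it to λ ≈ 42.3221. p(70) = -1744 and p(71) = 181 have opposite signs, so a root lies in (70, 71); Newton's method refines it to λ ≈ 70.9101. Check (Vieta): the three roots sum to 114, matching tr M = 114.
So the eigenvalues of A^T A are ≈ 0.7677, 42.3221, 70.9101 (all ≥ 0, as they must be for A^T A). The largest is λ_max ≈ 70.9101, hence ||A||_2 = sqrt(λ_max) ≈ 8.4208.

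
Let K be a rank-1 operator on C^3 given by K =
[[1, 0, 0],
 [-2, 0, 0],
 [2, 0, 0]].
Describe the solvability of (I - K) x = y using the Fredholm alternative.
(I - K) is singular (det(I - K) = 0, i.e. 1 ∈ sigma(K)). (I - K) x = y is solvable iff y ⊥ ker((I - K)^*) = span{(1, 0, 0)}, i.e. iff y_1 = 0. When solvable, the solutions are x = y + c·(1, -2, 2), c arbitrary (ker(I - K) = span{(1, -2, 2)}, dimension 1).

K has rank 1, so it is an outer product K = u v^T: every row of K is a multiple of one row vector. Reading off the entries, u = (1, -2, 2) and v = (1, 0, 0) (row i of K equals u_i·v^T). A rank-one matrix u v^T satisfies K u = u (v·u) and kills the (2)-dimensional subspace v^⊥, so its characteristic polynomial is lambda^2 (lambda - v·u) with v·u = tr K = 1. Hence the eigenvalues of I - K are 1 (multiplicity 2) and 1 - (1) = 0, so det(I - K) = 0. (Direct check: I - K =
[[0, 0, 0],
 [2, 1, 0],
 [-2, 0, 1]]
has determinant 0.) So 1 is an eigenvalue of K and (I - K) is not invertible. The finite-dimensional Fredholm alternative says: either (I - K) is invertible, or ker(I - K) ≠ {0} and then range(I - K) = ker((I - K)^*)^⊥, with dim ker(I - K) = dim ker((I - K)^*). We are in the second case, so we need both kernels. Kernel of I - K: (I - K) u = u - u (v·u) = u - u = 0, so ker(I - K) = span{u} = span{(1, -2, 2)} (it is exactly 1-dimensional because rank(I - K) = 2). Kernel of the adjoint: K is real, so (I - K)^* = I - K^T = I - v u^T, and (I - v u^T) v = v - v (u·v) = 0; hence ker((I - K)^*) = span{v} = span{(1, 0, 0)}. Therefore (I - K) x = y is solvable iff <y, v> = 0, i.e. iff y_1 = 0. When this holds, K y = u (v·y) = 0, so (I - K) y = y and x = y is a particular solution; the full solution set is the line x = y + c·u = y + c·(1, -2, 2), c ∈ C.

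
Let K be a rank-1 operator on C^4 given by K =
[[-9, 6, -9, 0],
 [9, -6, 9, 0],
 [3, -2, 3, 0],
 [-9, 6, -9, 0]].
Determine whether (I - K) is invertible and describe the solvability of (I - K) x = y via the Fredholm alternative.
(I - K) is invertible (det(I - K) = 13 ≠ 0), so for every y in C^4 the equation (I - K) x = y has a unique solution.

K has rank 1, so it is an outer product K = u v^T: every row of K is a multiple of one row vector. Reading off the entries, u = (3, -3, -1, 3) and v = (-3, 2, -3, 0) (row i of K equals u_i·v^T). A rank-one matrix u v^T satisfies K u = u (v·u) and kills the (3)-dimensional subspace v^⊥, so its characteristic polynomial is lambda^3 (lambda - v·u) with v·u = tr K = -12. Hence the eigenvalues of I - K are 1 (multiplicity 3) and 1 - (-12) = 13, so det(I - K) = 13. (Direct check: I - K =
[[10, -6, 9, 0],
 [-9, 7, -9, 0],
 [-3, 2, -2, 0],
 [9, -6, 9, 1]]
has determinant 13.) The finite-dimensional Fredholm alternative says: either (I - K) is invertible, or ker(I - K) ≠ {0} and then range(I - K) = ker((I - K)^*)^⊥, with dim ker(I - K) = dim ker((I - K)^*). Since det(I - K) ≠ 0, 1 is not an eigenvalue of K and ker(I - K) = {0}, so we are in the first case: for every y there is a unique x = (I - K)^(-1) y. Explicitly, by the Sherman–Morrison formula, (I - u v^T)^(-1) = I + u v^T/(1 - v·u), i.e. (I - K)^(-1) = I + K/(13).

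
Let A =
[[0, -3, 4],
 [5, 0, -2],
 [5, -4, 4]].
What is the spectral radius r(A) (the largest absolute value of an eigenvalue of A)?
r(A) ≈ 6.311

The eigenvalues of A are the roots of its characteristic polynomial. With M = A (coefficients from the trace, the sum of principal 2x2 minors, and det A):
  p(λ) = det(λ I - M) = λ^3 - 4λ^2 - 13λ - 10.
No integer candidate from the rational root theorem (±divisors of 10) is a root, so the roots are irrational. The cubic discriminant is Δ = -3128 < 0, so there is one real root and a complex-conjugate pair. p(6) = -16 and p(7) = 46 have opposite signs, so a root lies in (6, 7); Newton's method refines it to λ ≈ 6.311. Dividing out (λ - (6.311)) leaves approximately λ^2 + 2.311λ + 1.5845. For λ^2 + 2.311λ + 1.5845 the discriminant is -0.9975. It is negative, so the remaining roots are the complex-conjugate pair λ ≈ -1.1555 ± 0.4994i. Their product equals the constant term, so |λ|^2 ≈ 1.5845 and |λ| ≈ 1.2588.
Thus the eigenvalues (to 4 decimals) are 6.311 (modulus 6.311); -1.1555 ± 0.4994i (modulus 1.2588). The spectral radius is the largest modulus: r(A) ≈ 6.311. (Cross-check: r(A) ≤ ||A||_2 ≈ 8.7112; equality holds whenever A is normal, though it can also hold for some non-normal A.)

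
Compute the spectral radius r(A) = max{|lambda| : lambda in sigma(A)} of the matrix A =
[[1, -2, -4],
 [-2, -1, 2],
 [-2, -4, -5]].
r(A) ≈ 5.3402

The eigenvalues of A are the roots of its characteristic polynomial. With M = A (coefficients from the trace, the sum of principal 2x2 minors, and det A):
  p(λ) = det(λ I - M) = λ^3 + 5λ^2 - 5λ - 17.
No integer candidate from the rational root theorem (±divisors of 17) is a root, so the roots are irrational. The cubic discriminant is Δ = 9472 > 0, so there are three distinct real roots. p(-6) = -23 and p(-5) = 8 have opposite signs, so a root lies in (-6, -5); Newton's method refines it to λ ≈ -5.3402. p(-2) = 5 and p(-1) = -8 have opposite signs, so a root lies in (-2, -1); Newton's method refines it to λ ≈ -1.6222. p(1) = -16 and p(2) = 1 have opposite signs, so a root lies in (1, 2); Newton's method refines it to λ ≈ 1.9624. Check (Vieta): the three roots sum to -5, matching tr M = -5.
Thus the eigenvalues (to 4 decimals) are -5.3402 (modulus 5.3402); -1.6222 (modulus 1.6222); 1.9624 (modulus 1.9624). The spectral radius is the largest modulus: r(A) ≈ 5.3402. (Cross-check: r(A) ≤ ||A||_2 ≈ 7.8941; equality holds whenever A is normal, though it can also hold for some non-normal A.)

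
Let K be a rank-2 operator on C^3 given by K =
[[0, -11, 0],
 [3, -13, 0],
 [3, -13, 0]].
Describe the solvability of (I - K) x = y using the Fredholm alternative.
(I - K) is invertible (det(I - K) = 47 ≠ 0), so for every y in C^3 the equation (I - K) x = y has a unique solution.

K has rank 2 and factors as K = U V^T = u1 v1^T + u2 v2^T with u1 = (3, 3, 3), v1 = (-1, -3, 0), u2 = (-1, -2, -2), v2 = (-3, 2, 0) (multiplying out reproduces the displayed K). The nonzero eigenvalues of U V^T coincide with those of the 2 x 2 matrix G = V^T U = [[v1·u1, v1·u2], [v2·u1, v2·u2]] = [[-12, 7], [-3, -1]], and by the Sylvester determinant identity det(I_3 - U V^T) = det(I_2 - V^T U) = det([[13, -7], [3, 2]]) = (13)(2) - (-7)(3) = 47. (Direct check: I - K =
[[1, 11, 0],
 [-3, 14, 0],
 [-3, 13, 1]]
has determinant 47.) The finite-dimensional Fredholm alternative says: either (I - K) is invertible, or ker(I - K) ≠ {0} and then range(I - K) = ker((I - K)^*)^⊥, with dim ker(I - K) = dim ker((I - K)^*). Since det(I - K) ≠ 0, 1 is not an eigenvalue of K and ker(I - K) = {0}, so we are in the first case: for every y there is a unique x = (I - K)^(-1) y. (Explicitly, by the Woodbury identity, (I - U V^T)^(-1) = I + U (I_2 - G)^(-1) V^T.)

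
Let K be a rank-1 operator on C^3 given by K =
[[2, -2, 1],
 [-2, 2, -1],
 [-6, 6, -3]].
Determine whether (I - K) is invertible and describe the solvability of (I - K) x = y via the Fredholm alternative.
(I - K) is singular (det(I - K) = 0, i.e. 1 ∈ sigma(K)). (I - K) x = y is solvable iff y ⊥ ker((I - K)^*) = span{(2, -2, 1)}, i.e. iff 2y_1 - 2y_2 + y_3 = 0. When solvable, the solutions are x = y + c·(1, -1, -3), c arbitrary (ker(I - K) = span{(1, -1, -3)}, dimension 1).

K has rank 1, so it is an outer product K = u v^T: every row of K is a multiple of one row vector. Reading off the entries, u = (1, -1, -3) and v = (2, -2, 1) (row i of K equals u_i·v^T). A rank-one matrix u v^T satisfies K u = u (v·u) and kills the (2)-dimensional subspace v^⊥, so its characteristic polynomial is lambda^2 (lambda - v·u) with v·u = tr K = 1. Hence the eigenvalues of I - K are 1 (multiplicity 2) and 1 - (1) = 0, so det(I - K) = 0. (Direct check: I - K =
[[-1, 2, -1],
 [2, -1, 1],
 [6, -6, 4]]
has determinant 0.) So 1 is an eigenvalue of K and (I - K) is not invertible. The finite-dimensional Fredholm alternative says: either (I - K) is invertible, or ker(I - K) ≠ {0} and then range(I - K) = ker((I - K)^*)^⊥, with dim ker(I - K) = dim ker((I - K)^*). We are in the second case, so we need both kernels. Kernel of I - K: (I - K) u = u - u (v·u) = u - u = 0, so ker(I - K) = span{u} = span{(1, -1, -3)} (it is exactly 1-dimensional because rank(I - K) = 2). Kernel of the adjoint: K is real, so (I - K)^* = I - K^T = I - v u^T, and (I - v u^T) v = v - v (u·v) = 0; hence ker((I - K)^*) = span{v} = span{(2, -2, 1)}. Therefore (I - K) x = y is solvable iff <y, v> = 0, i.e. iff 2y_1 - 2y_2 + y_3 = 0. When this holds, K y = u (v·y) = 0, so (I - K) y = y and x = y is a particular solution; the full solution set is the line x = y + c·u = y + c·(1, -1, -3), c ∈ C.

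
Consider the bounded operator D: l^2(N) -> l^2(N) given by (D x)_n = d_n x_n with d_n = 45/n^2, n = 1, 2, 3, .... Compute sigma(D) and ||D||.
sigma(D) = {45/n^2 : n ≥ 1} ∪ {0}; ||D|| = 45

A bounded diagonal operator on l^2 with diagonal entries d_n has spectrum equal to the closure of {d_n : n ≥ 1}: every d_n is an eigenvalue (with eigenvector e_n), so {d_n} ⊂ sigma(D); the spectrum is closed, so its closure is too; and for lambda not in the closure, (D - lambda I) has bounded inverse (the diagonal entries 1/(d_n - lambda) are bounded). For our sequence d_n = 45/n^2, n = 1, 2, 3, ...:
  - {d_n} = {45/n^2 : n ≥ 1}; the only limit point is 0
  - closure = {45/n^2 : n ≥ 1} ∪ {0}
For the norm: a diagonal operator has ||D|| = sup_n |d_n|. Here d_n = 45/n^2 is positive and decreasing, so sup_n |d_n| = d_1 = 45. So ||D|| = 45.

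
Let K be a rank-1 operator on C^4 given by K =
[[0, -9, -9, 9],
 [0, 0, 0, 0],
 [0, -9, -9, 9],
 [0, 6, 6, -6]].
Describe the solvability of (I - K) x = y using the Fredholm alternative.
(I - K) is invertible (det(I - K) = 16 ≠ 0), so for every y in C^4 the equation (I - K) x = y has a unique solution.

K has rank 1, so it is an outer product K = u v^T: every row of K is a multiple of one row vector. Reading off the entries, u = (3, 0, 3, -2) and v = (0, -3, -3, 3) (row i of K equals u_i·v^T). A rank-one matrix u v^T satisfies K u = u (v·u) and kills the (3)-dimensional subspace v^⊥, so its characteristic polynomial is lambda^3 (lambda - v·u) with v·u = tr K = -15. Hence the eigenvalues of I - K are 1 (multiplicity 3) and 1 - (-15) = 16, so det(I - K) = 16. (Direct check: I - K =
[[1, 9, 9, -9],
 [0, 1, 0, 0],
 [0, 9, 10, -9],
 [0, -6, -6, 7]]
has determinant 16.) The finite-dimensional Fredholm alternative says: either (I - K) is invertible, or ker(I - K) ≠ {0} and then range(I - K) = ker((I - K)^*)^⊥, with dim ker(I - K) = dim ker((I - K)^*). Since det(I - K) ≠ 0, 1 is not an eigenvalue of K and ker(I - K) = {0}, so we are in the first case: for every y there is a unique x = (I - K)^(-1) y. Explicitly, by the Sherman–Morrison formula, (I - u v^T)^(-1) = I + u v^T/(1 - v·u), i.e. (I - K)^(-1) = I + K/(16).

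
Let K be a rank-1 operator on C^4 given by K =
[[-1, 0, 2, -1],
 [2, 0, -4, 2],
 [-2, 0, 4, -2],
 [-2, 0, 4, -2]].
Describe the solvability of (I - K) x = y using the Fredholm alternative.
(I - K) is singular (det(I - K) = 0, i.e. 1 ∈ sigma(K)). (I - K) x = y is solvable iff y ⊥ ker((I - K)^*) = span{(-1, 0, 2, -1)}, i.e. iff -y_1 + 2y_3 - y_4 = 0. When solvable, the solutions are x = y + c·(1, -2, 2, 2), c arbitrary (ker(I - K) = span{(1, -2, 2, 2)}, dimension 1).

K has rank 1, so it is an outer product K = u v^T: every row of K is a multiple of one row vector. Reading off the entries, u = (1, -2, 2, 2) and v = (-1, 0, 2, -1) (row i of K equals u_i·v^T). A rank-one matrix u v^T satisfies K u = u (v·u) and kills the (3)-dimensional subspace v^⊥, so its characteristic polynomial is lambda^3 (lambda - v·u) with v·u = tr K = 1. Hence the eigenvalues of I - K are 1 (multiplicity 3) and 1 - (1) = 0, so det(I - K) = 0. (Direct check: I - K =
[[2, 0, -2, 1],
 [-2, 1, 4, -2],
 [2, 0, -3, 2],
 [2, 0, -4, 3]]
has determinant 0.) So 1 is an eigenvalue of K and (I - K) is not invertible. The finite-dimensional Fredholm alternative says: either (I - K) is invertible, or ker(I - K) ≠ {0} and then range(I - K) = ker((I - K)^*)^⊥, with dim ker(I - K) = dim ker((I - K)^*). We are in the second case, so we need both kernels. Kernel of I - K: (I - K) u = u - u (v·u) = u - u = 0, so ker(I - K) = span{u} = span{(1, -2, 2, 2)} (it is exactly 1-dimensional because rank(I - K) = 3). Kernel of the adjoint: K is real, so (I - K)^* = I - K^T = I - v u^T, and (I - v u^T) v = v - v (u·v) = 0; hence ker((I - K)^*) = span{v} = span{(-1, 0, 2, -1)}. Therefore (I - K) x = y is solvable iff <y, v> = 0, i.e. iff -y_1 + 2y_3 - y_4 = 0. When this holds, K y = u (v·y) = 0, so (I - K) y = y and x = y is a particular solution; the full solution set is the line x = y + c·u = y + c·(1, -2, 2, 2), c ∈ C.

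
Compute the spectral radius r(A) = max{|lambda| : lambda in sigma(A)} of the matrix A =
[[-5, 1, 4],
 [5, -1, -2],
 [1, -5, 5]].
r(A) ≈ 7.6104

The eigenvalues of A are the roots of its characteristic polynomial. With M = A (coefficients from the trace, the sum of principal 2x2 minors, and det A):
  p(λ) = det(λ I - M) = λ^3 + λ^2 - 44λ + 48.
No integer candidate from the rational root theorem (±divisors of 48) is a root, so the roots are irrational. The cubic discriminant is Δ = 242256 > 0, so there are three distinct real roots. p(-8) = -48 and p(-7) = 62 have opposite signs, so a root lies in (-8, -7); Newton's method refines it to λ ≈ -7.6104. p(1) = 6 and p(2) = -28 have opposite signs, so a root lies in (1, 2); Newton's method refines it to λ ≈ 1.1565. p(5) = -22 and p(6) = 36 have opposite signs, so a root lies in (5, 6); Newton's method refines it to λ ≈ 5.4539. Check (Vieta): the three roots sum to -1, matching tr M = -1.
Thus the eigenvalues (to 4 decimals) are -7.6104 (modulus 7.6104); 1.1565 (modulus 1.1565); 5.4539 (modulus 5.4539). The spectral radius is the largest modulus: r(A) ≈ 7.6104. (Cross-check: r(A) ≤ ||A||_2 ≈ 8.5577; equality holds whenever A is normal, though it can also hold for some non-normal A.)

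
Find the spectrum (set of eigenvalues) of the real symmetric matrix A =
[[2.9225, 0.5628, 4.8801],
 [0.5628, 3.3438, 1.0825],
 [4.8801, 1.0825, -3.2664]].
sigma(A) ≈ {-6, 3, 6}

A is real symmetric, so its spectrum consists of real eigenvalues. Expanding the characteristic polynomial of the displayed matrix gives
  det(λ I - A) = p(λ) = λ^3 + (-3)λ^2 + (-36)λ + (107.9977).
Solving p(λ) = 0 yields eigenvalues ≈ -6, 3, 6. (A is shown rounded to 4 decimals, so these recover the underlying integer eigenvalues to within that precision.)
Verification: the trace of A = 3 equals the sum of eigenvalues 3, and det(A) ≈ -107.9977 matches the eigenvalue product -108.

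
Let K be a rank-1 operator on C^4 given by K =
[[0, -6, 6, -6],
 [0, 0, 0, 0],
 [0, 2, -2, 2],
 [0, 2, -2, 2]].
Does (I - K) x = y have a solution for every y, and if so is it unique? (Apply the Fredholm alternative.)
(I - K) is invertible (det(I - K) = 1 ≠ 0), so for every y in C^4 the equation (I - K) x = y has a unique solution.

K has rank 1, so it is an outer product K = u v^T: every row of K is a multiple of one row vector. Reading off the entries, u = (-3, 0, 1, 1) and v = (0, 2, -2, 2) (row i of K equals u_i·v^T). A rank-one matrix u v^T satisfies K u = u (v·u) and kills the (3)-dimensional subspace v^⊥, so its characteristic polynomial is lambda^3 (lambda - v·u) with v·u = tr K = 0. Hence the eigenvalues of I - K are 1 (multiplicity 3) and 1 - (0) = 1, so det(I - K) = 1. (Direct check: I - K =
[[1, 6, -6, 6],
 [0, 1, 0, 0],
 [0, -2, 3, -2],
 [0, -2, 2, -1]]
has determinant 1.) The finite-dimensional Fredholm alternative says: either (I - K) is invertible, or ker(I - K) ≠ {0} and then range(I - K) = ker((I - K)^*)^⊥, with dim ker(I - K) = dim ker((I - K)^*). Since det(I - K) ≠ 0, 1 is not an eigenvalue of K and ker(I - K) = {0}, so we are in the first case: for every y there is a unique x = (I - K)^(-1) y. Explicitly, by the Sherman–Morrison formula, (I - u v^T)^(-1) = I + u v^T/(1 - v·u), i.e. (I - K)^(-1) = I + K.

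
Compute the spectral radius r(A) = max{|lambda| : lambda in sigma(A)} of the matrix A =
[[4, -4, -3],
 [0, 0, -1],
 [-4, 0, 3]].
r(A) ≈ 6.6367

The eigenvalues of A are the roots of its characteristic polynomial. With M = A (coefficients from the trace, the sum of principal 2x2 minors, and det A):
  p(λ) = det(λ I - M) = λ^3 - 7λ^2 + 16.
No integer candidate from the rational root theorem (±divisors of 16) is a root, so the roots are irrational. The cubic discriminant is Δ = 15040 > 0, so there are three distinct real roots. p(-2) = -20 and p(-1) = 8 have opposite signs, so a root lies in (-2, -1); Newton's method refines it to λ ≈ -1.3816. p(1) = 10 and p(2) = -4 have opposite signs, so a root lies in (1, 2); Newton's method refines it to λ ≈ 1.7449. p(6) = -20 and p(7) = 16 have opposite signs, so a root lies in (6, 7); Newton's method refines it to λ ≈ 6.6367. Check (Vieta): the three roots sum to 7, matching tr M = 7.
Thus the eigenvalues (to 4 decimals) are -1.3816 (modulus 1.3816); 1.7449 (modulus 1.7449); 6.6367 (modulus 6.6367). The spectral radius is the largest modulus: r(A) ≈ 6.6367. (Cross-check: r(A) ≤ ||A||_2 ≈ 7.7168; equality holds whenever A is normal, though it can also hold for some non-normal A.)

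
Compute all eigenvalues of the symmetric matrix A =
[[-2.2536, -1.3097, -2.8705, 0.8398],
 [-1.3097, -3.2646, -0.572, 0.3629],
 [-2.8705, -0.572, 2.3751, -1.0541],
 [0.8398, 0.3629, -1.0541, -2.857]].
sigma(A) ≈ {-5, -3, -2, 4}

A is real symmetric, so its spectrum consists of real eigenvalues. Expanding the characteristic polynomial of the displayed matrix gives
  det(λ I - A) = p(λ) = λ^4 + (6)λ^3 + (-9)λ^2 + (-94.0019)λ + (-120.0054).
Solving p(λ) = 0 yields eigenvalues ≈ -5, -3, -2, 4. (A is shown rounded to 4 decimals, so these recover the underlying integer eigenvalues to within that precision.)
Verification: the trace of A = -6 equals the sum of eigenvalues -6, and det(A) ≈ -120.0054 matches the eigenvalue product -120.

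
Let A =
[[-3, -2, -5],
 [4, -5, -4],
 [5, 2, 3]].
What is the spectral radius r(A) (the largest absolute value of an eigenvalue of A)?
r(A) ≈ 5.1062

The eigenvalues of A are the roots of its characteristic polynomial. With M = A (coefficients from the trace, the sum of principal 2x2 minors, and det A):
  p(λ) = det(λ I - M) = λ^3 + 5λ^2 + 32λ + 80.
No integer candidate from the rational root theorem (±divisors of 80) is a root, so the roots are irrational. The cubic discriminant is Δ = -87872 < 0, so there is one real root and a complex-conjugate pair. p(-4) = -32 and p(-3) = 2 have opposite signs, so a root lies in (-4, -3); Newton's method refines it to λ ≈ -3.0683. Dividing out (λ - (-3.0683)) leaves approximately λ^2 + 1.9317λ + 26.073. For λ^2 + 1.9317λ + 26.073 the discriminant is -100.5605. It is negative, so the remaining roots are the complex-conjugate pair λ ≈ -0.9658 ± 5.014i. Their product equals the constant term, so |λ|^2 ≈ 26.073 and |λ| ≈ 5.1062.
Thus the eigenvalues (to 4 decimals) are -3.0683 (modulus 3.0683); -0.9658 ± 5.014i (modulus 5.1062). The spectral radius is the largest modulus: r(A) ≈ 5.1062. (Cross-check: r(A) ≤ ||A||_2 ≈ 8.9982; equality holds whenever A is normal, though it can also hold for some non-normal A.)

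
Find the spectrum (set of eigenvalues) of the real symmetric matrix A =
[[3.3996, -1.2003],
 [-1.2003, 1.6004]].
sigma(A) ≈ {1, 4}

A is real symmetric, so its spectrum consists of real eigenvalues. Expanding the characteristic polynomial of the displayed matrix gives
  det(λ I - A) = p(λ) = λ^2 + (-5)λ + (4).
Solving p(λ) = 0 yields eigenvalues ≈ 1, 4. (A is shown rounded to 4 decimals, so these recover the underlying integer eigenvalues to within that precision.)
Verification: the trace of A = 5 equals the sum of eigenvalues 5, and det(A) ≈ 4.0000 matches the eigenvalue product 4.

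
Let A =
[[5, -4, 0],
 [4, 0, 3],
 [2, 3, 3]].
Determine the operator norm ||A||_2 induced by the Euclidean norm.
||A||_2 ≈ 7.526 (= sqrt(largest eigenvalue of A^T A))

||A||_2 = sigma_max(A) = sqrt(lambda_max(A^T A)). Form the symmetric matrix M = A^T A =
[[45, -14, 18],
 [-14, 25, 9],
 [18, 9, 18]].
Its characteristic polynomial (trace, sum of principal 2x2 minors, determinant of M give the coefficients) is
  p(λ) = det(λ I - M) = λ^3 - 88λ^2 + 1784λ - 441.
No integer candidate from the rational root theorem (±divisors of 441) is a root, so the roots are irrational. The cubic discriminant is Δ = 1973889749 > 0, so there are three distinct real roots. p(0) = -441 and p(1) = 1256 have opposite signs, so a root lies in (0, 1); Newton's method refines it to λ ≈ 0.2503. p(31) = 86 and p(32) = -697 have opposite signs, so a root lies in (31, 32); Newton's method refines it to λ ≈ 31.1091. p(56) = -889 and p(57) = 528 have opposite signs, so a root lies in (56, 57); Newton's method refines it to λ ≈ 56.6406. Check (Vieta): the three roots sum to 88, matching tr M = 88.
So the eigenvalues of A^T A are ≈ 0.2503, 31.1091, 56.6406 (all ≥ 0, as they must be for A^T A). The largest is λ_max ≈ 56.6406, hence ||A||_2 = sqrt(λ_max) ≈ 7.526.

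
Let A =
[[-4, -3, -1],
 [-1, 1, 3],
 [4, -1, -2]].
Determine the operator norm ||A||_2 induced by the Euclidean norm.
||A||_2 ≈ 6.0095 (= sqrt(largest eigenvalue of A^T A))

||A||_2 = sigma_max(A) = sqrt(lambda_max(A^T A)). Form the symmetric matrix M = A^T A =
[[33, 7, -7],
 [7, 11, 8],
 [-7, 8, 14]].
Its characteristic polynomial (trace, sum of principal 2x2 minors, determinant of M give the coefficients) is
  p(λ) = det(λ I - M) = λ^3 - 58λ^2 + 817λ - 961.
No integer candidate from the rational root theorem (±divisors of 961) is a root, so the roots are irrational. The cubic discriminant is Δ = 108816377 > 0, so there are three distinct real roots. p(1) = -201 and p(2) = 449 have opposite signs, so a root lies in (1, 2); Newton's method refines it to λ ≈ 1.2921. p(20) = 179 and p(21) = -121 have opposite signs, so a root lies in (20, 21); Newton's method refines it to λ ≈ 20.5938. p(36) = -61 and p(37) = 519 have opposite signs, so a root lies in (36, 37); Newton's method refines it to λ ≈ 36.1141. Check (Vieta): the three roots sum to 58, matching tr M = 58.
So the eigenvalues of A^T A are ≈ 1.2921, 20.5938, 36.1141 (all ≥ 0, as they must be for A^T A). The largest is λ_max ≈ 36.1141, hence ||A||_2 = sqrt(λ_max) ≈ 6.0095.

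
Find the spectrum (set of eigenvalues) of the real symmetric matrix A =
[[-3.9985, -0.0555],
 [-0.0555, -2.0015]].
sigma(A) ≈ {-4, -2}

A is real symmetric, so its spectrum consists of real eigenvalues. Expanding the characteristic polynomial of the displayed matrix gives
  det(λ I - A) = p(λ) = λ^2 + (6)λ + (8).
Solving p(λ) = 0 yields eigenvalues ≈ -4, -2. (A is shown rounded to 4 decimals, so these recover the underlying integer eigenvalues to within that precision.)
Verification: the trace of A = -6 equals the sum of eigenvalues -6, and det(A) ≈ 7.9999 matches the eigenvalue product 8.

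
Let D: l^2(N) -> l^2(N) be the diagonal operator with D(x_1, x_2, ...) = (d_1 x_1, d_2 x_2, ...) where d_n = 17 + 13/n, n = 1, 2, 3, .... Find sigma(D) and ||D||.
sigma(D) = {17 + 13/n : n ≥ 1} ∪ {17}; ||D|| = 30

A bounded diagonal operator on l^2 with diagonal entries d_n has spectrum equal to the closure of {d_n : n ≥ 1}: every d_n is an eigenvalue (with eigenvector e_n), so {d_n} ⊂ sigma(D); the spectrum is closed, so its closure is too; and for lambda not in the closure, (D - lambda I) has bounded inverse (the diagonal entries 1/(d_n - lambda) are bounded). For our sequence d_n = 17 + 13/n, n = 1, 2, 3, ...:
  - {d_n} = {17 + 13/n : n ≥ 1}; the only limit point is 17
  - closure = {17 + 13/n : n ≥ 1} ∪ {17}
For the norm: a diagonal operator has ||D|| = sup_n |d_n|. Here d_n = 17 + 13/n is positive and decreasing, so sup_n |d_n| = d_1 = 17 + 13 = 30. So ||D|| = 30.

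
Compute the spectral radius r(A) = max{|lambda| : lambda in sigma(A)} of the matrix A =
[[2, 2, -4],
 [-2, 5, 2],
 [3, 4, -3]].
r(A) ≈ 5.8545

The eigenvalues of A are the roots of its characteristic polynomial. With M = A (coefficients from the trace, the sum of principal 2x2 minors, and det A):
  p(λ) = det(λ I - M) = λ^3 - 4λ^2 - 3λ - 46.
No integer candidate from the rational root theorem (±divisors of 46) is a root, so the roots are irrational. The cubic discriminant is Δ = -78592 < 0, so there is one real root and a complex-conjugate pair. p(5) = -36 and p(6) = 8 have opposite signs, so a root lies in (5, 6); Newton's method refines it to λ ≈ 5.8545. Dividing out (λ - (5.8545)) leaves approximately λ^2 + 1.8545λ + 7.8572. For λ^2 + 1.8545λ + 7.8572 the discriminant is -27.9896. It is negative, so the remaining roots are the complex-conjugate pair λ ≈ -0.9273 ± 2.6453i. Their product equals the constant term, so |λ|^2 ≈ 7.8572 and |λ| ≈ 2.8031.
Thus the eigenvalues (to 4 decimals) are 5.8545 (modulus 5.8545); -0.9273 ± 2.6453i (modulus 2.8031). The spectral radius is the largest modulus: r(A) ≈ 5.8545. (Cross-check: r(A) ≤ ||A||_2 ≈ 7.5187; equality holds whenever A is normal, though it can also hold for some non-normal A.)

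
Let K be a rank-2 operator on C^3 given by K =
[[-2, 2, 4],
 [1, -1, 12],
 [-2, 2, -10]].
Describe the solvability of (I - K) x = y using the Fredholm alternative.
(I - K) is invertible (det(I - K) = 28 ≠ 0), so for every y in C^3 the equation (I - K) x = y has a unique solution.

K has rank 2 and factors as K = U V^T = u1 v1^T + u2 v2^T with u1 = (0, 2, -2), v1 = (2, -2, 3), u2 = (-2, -3, 2), v2 = (1, -1, -2) (multiplying out reproduces the displayed K). The nonzero eigenvalues of U V^T coincide with those of the 2 x 2 matrix G = V^T U = [[v1·u1, v1·u2], [v2·u1, v2·u2]] = [[-10, 8], [2, -3]], and by the Sylvester determinant identity det(I_3 - U V^T) = det(I_2 - V^T U) = det([[11, -8], [-2, 4]]) = (11)(4) - (-8)(-2) = 28. (Direct check: I - K =
[[3, -2, -4],
 [-1, 2, -12],
 [2, -2, 11]]
has determinant 28.) The finite-dimensional Fredholm alternative says: either (I - K) is invertible, or ker(I - K) ≠ {0} and then range(I - K) = ker((I - K)^*)^⊥, with dim ker(I - K) = dim ker((I - K)^*). Since det(I - K) ≠ 0, 1 is not an eigenvalue of K and ker(I - K) = {0}, so we are in the first case: for every y there is a unique x = (I - K)^(-1) y. (Explicitly, by the Woodbury identity, (I - U V^T)^(-1) = I + U (I_2 - G)^(-1) V^T.)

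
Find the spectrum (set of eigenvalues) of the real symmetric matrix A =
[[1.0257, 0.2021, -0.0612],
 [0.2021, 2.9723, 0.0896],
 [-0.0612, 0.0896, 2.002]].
sigma(A) ≈ {1, 2, 3}

A is real symmetric, so its spectrum consists of real eigenvalues. Expanding the characteristic polynomial of the displayed matrix gives
  det(λ I - A) = p(λ) = λ^3 + (-6)λ^2 + (11)λ + (-6).
Solving p(λ) = 0 yields eigenvalues ≈ 1, 2, 3. (A is shown rounded to 4 decimals, so these recover the underlying integer eigenvalues to within that precision.)
Verification: the trace of A = 6 equals the sum of eigenvalues 6, and det(A) ≈ 6.0001 matches the eigenvalue product 6.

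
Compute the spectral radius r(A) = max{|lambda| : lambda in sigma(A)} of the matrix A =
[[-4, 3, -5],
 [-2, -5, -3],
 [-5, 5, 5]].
r(A) ≈ 6.7249

The eigenvalues of A are the roots of its characteristic polynomial. With M = A (coefficients from the trace, the sum of principal 2x2 minors, and det A):
  p(λ) = det(λ I - M) = λ^3 + 4λ^2 - 29λ - 290.
No integer candidate from the rational root theorem (±divisors of 290) is a root, so the roots are irrational. The cubic discriminant is Δ = -1479928 < 0, so there is one real root and a complex-conjugate pair. p(6) = -104 and p(7) = 46 have opposite signs, so a root lies in (6, 7); Newton's method refines it to λ ≈ 6.7249. Dividing out (λ - (6.7249)) leaves approximately λ^2 + 10.7249λ + 43.1235. For λ^2 + 10.7249λ + 43.1235 the discriminant is -57.4709. It is negative, so the remaining roots are the complex-conjugate pair λ ≈ -5.3624 ± 3.7905i. Their product equals the constant term, so |λ|^2 ≈ 43.1235 and |λ| ≈ 6.5668.
Thus the eigenvalues (to 4 decimals) are 6.7249 (modulus 6.7249); -5.3624 ± 3.7905i (modulus 6.5668). The spectral radius is the largest modulus: r(A) ≈ 6.7249. (Cross-check: r(A) ≤ ||A||_2 ≈ 9.6086; equality holds whenever A is normal, though it can also hold for some non-normal A.)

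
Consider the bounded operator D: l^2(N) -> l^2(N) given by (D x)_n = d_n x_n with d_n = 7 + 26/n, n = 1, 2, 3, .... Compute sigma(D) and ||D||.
sigma(D) = {7 + 26/n : n ≥ 1} ∪ {7}; ||D|| = 33

A bounded diagonal operator on l^2 with diagonal entries d_n has spectrum equal to the closure of {d_n : n ≥ 1}: every d_n is an eigenvalue (with eigenvector e_n), so {d_n} ⊂ sigma(D); the spectrum is closed, so its closure is too; and for lambda not in the closure, (D - lambda I) has bounded inverse (the diagonal entries 1/(d_n - lambda) are bounded). For our sequence d_n = 7 + 26/n, n = 1, 2, 3, ...:
  - {d_n} = {7 + 26/n : n ≥ 1}; the only limit point is 7
  - closure = {7 + 26/n : n ≥ 1} ∪ {7}
For the norm: a diagonal operator has ||D|| = sup_n |d_n|. Here d_n = 7 + 26/n is positive and decreasing, so sup_n |d_n| = d_1 = 7 + 26 = 33. So ||D|| = 33.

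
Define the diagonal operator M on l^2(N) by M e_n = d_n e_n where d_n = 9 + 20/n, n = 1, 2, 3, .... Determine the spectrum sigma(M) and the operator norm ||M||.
sigma(M) = {9 + 20/n : n ≥ 1} ∪ {9}; ||M|| = 29

A bounded diagonal operator on l^2 with diagonal entries d_n has spectrum equal to the closure of {d_n : n ≥ 1}: every d_n is an eigenvalue (with eigenvector e_n), so {d_n} ⊂ sigma(M); the spectrum is closed, so its closure is too; and for lambda not in the closure, (M - lambda I) has bounded inverse (the diagonal entries 1/(d_n - lambda) are bounded). For our sequence d_n = 9 + 20/n, n = 1, 2, 3, ...:
  - {d_n} = {9 + 20/n : n ≥ 1}; the only limit point is 9
  - closure = {9 + 20/n : n ≥ 1} ∪ {9}
For the norm: a diagonal operator has ||M|| = sup_n |d_n|. Here d_n = 9 + 20/n is positive and decreasing, so sup_n |d_n| = d_1 = 9 + 20 = 29. So ||M|| = 29.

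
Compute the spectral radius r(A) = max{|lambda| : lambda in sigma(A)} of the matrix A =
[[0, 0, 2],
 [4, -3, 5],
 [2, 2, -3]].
r(A) ≈ 6.063

The eigenvalues of A are the roots of its characteristic polynomial. With M = A (coefficients from the trace, the sum of principal 2x2 minors, and det A):
  p(λ) = det(λ I - M) = λ^3 + 6λ^2 - 5λ - 28.
No integer candidate from the rational root theorem (±divisors of 28) is a root, so the roots are irrational. The cubic discriminant is Δ = 19544 > 0, so there are three distinct real roots. p(-7) = -42 and p(-6) = 2 have opposite signs, so a root lies in (-7, -6); Newton's method refines it to λ ≈ -6.063. p(-3) = 14 and p(-2) = -2 have opposite signs, so a root lies in (-3, -2); Newton's method refines it to λ ≈ -2.1177. p(2) = -6 and p(3) = 38 have opposite signs, so a root lies in (2, 3); Newton's method refines it to λ ≈ 2.1807. Check (Vieta): the three roots sum to -6, matching tr M = -6.
Thus the eigenvalues (to 4 decimals) are -6.063 (modulus 6.063); -2.1177 (modulus 2.1177); 2.1807 (modulus 2.1807). The spectral radius is the largest modulus: r(A) ≈ 6.063. (Cross-check: r(A) ≤ ||A||_2 ≈ 7.5479; equality holds whenever A is normal, though it can also hold for some non-normal A.)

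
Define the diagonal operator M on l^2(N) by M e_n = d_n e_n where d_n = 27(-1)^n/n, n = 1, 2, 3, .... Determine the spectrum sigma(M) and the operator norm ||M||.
sigma(M) = {27(-1)^n/n : n ≥ 1} ∪ {0}; ||M|| = 27

A bounded diagonal operator on l^2 with diagonal entries d_n has spectrum equal to the closure of {d_n : n ≥ 1}: every d_n is an eigenvalue (with eigenvector e_n), so {d_n} ⊂ sigma(M); the spectrum is closed, so its closure is too; and for lambda not in the closure, (M - lambda I) has bounded inverse (the diagonal entries 1/(d_n - lambda) are bounded). For our sequence d_n = 27(-1)^n/n, n = 1, 2, 3, ...:
  - {d_n} = {27(-1)^n/n : n ≥ 1}; the only limit point is 0
  - closure = {27(-1)^n/n : n ≥ 1} ∪ {0}
For the norm: a diagonal operator has ||M|| = sup_n |d_n|. Here |d_n| = 27/n is decreasing, so sup_n |d_n| = |d_1| = 27. So ||M|| = 27.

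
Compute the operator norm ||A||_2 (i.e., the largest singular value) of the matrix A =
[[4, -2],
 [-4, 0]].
||A||_2 = sqrt((36 + sqrt(1040))/2) ≈ 5.8416 (= sqrt(largest eigenvalue of A^T A))

||A||_2 = sigma_max(A) = sqrt(lambda_max(A^T A)). Form the symmetric matrix M = A^T A =
[[32, -8],
 [-8, 4]].
Its characteristic polynomial (trace, determinant of M give the coefficients) is
  p(λ) = det(λ I - M) = λ^2 - 36λ + 64.
For λ^2 - 36λ + 64 the discriminant is 1040. It is nonnegative but not a perfect square, so the roots are real and irrational: λ = (36 ± sqrt(1040))/2 ≈ 34.1245, 1.8755.
So the eigenvalues of A^T A are ≈ 1.8755, 34.1245 (all ≥ 0, as they must be for A^T A). The largest is λ_max = (36 + sqrt(1040))/2 ≈ 34.1245, hence ||A||_2 = sqrt(λ_max) = sqrt((36 + sqrt(1040))/2) ≈ 5.8416.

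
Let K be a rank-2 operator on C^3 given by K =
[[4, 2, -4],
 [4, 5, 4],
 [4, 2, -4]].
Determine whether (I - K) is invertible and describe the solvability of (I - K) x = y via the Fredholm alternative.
(I - K) is invertible (det(I - K) = -20 ≠ 0), so for every y in C^3 the equation (I - K) x = y has a unique solution.

K has rank 2 and factors as K = U V^T = u1 v1^T + u2 v2^T with u1 = (-2, 1, -2), v1 = (1, 2, 3), u2 = (2, 1, 2), v2 = (3, 3, 1) (multiplying out reproduces the displayed K). The nonzero eigenvalues of U V^T coincide with those of the 2 x 2 matrix G = V^T U = [[v1·u1, v1·u2], [v2·u1, v2·u2]] = [[-6, 10], [-5, 11]], and by the Sylvester determinant identity det(I_3 - U V^T) = det(I_2 - V^T U) = det([[7, -10], [5, -10]]) = (7)(-10) - (-10)(5) = -20. (Direct check: I - K =
[[-3, -2, 4],
 [-4, -4, -4],
 [-4, -2, 5]]
has determinant -20.) The finite-dimensional Fredholm alternative says: either (I - K) is invertible, or ker(I - K) ≠ {0} and then range(I - K) = ker((I - K)^*)^⊥, with dim ker(I - K) = dim ker((I - K)^*). Since det(I - K) ≠ 0, 1 is not an eigenvalue of K and ker(I - K) = {0}, so we are in the first case: for every y there is a unique x = (I - K)^(-1) y. (Explicitly, by the Woodbury identity, (I - U V^T)^(-1) = I + U (I_2 - G)^(-1) V^T.)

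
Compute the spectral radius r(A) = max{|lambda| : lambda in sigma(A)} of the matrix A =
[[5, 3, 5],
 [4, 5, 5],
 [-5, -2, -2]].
r(A) ≈ 3.8742

The eigenvalues of A are the roots of its characteristic polynomial. With M = A (coefficients from the trace, the sum of principal 2x2 minors, and det A):
  p(λ) = det(λ I - M) = λ^3 - 8λ^2 + 28λ - 34.
No integer candidate from the rational root theorem (±divisors of 34) is a root, so the roots are irrational. The cubic discriminant is Δ = -1388 < 0, so there is one real root and a complex-conjugate pair. p(2) = -2 and p(3) = 5 have opposite signs, so a root lies in (2, 3); Newton's method refines it to λ ≈ 2.2653. Dividing out (λ - (2.2653)) leaves approximately λ^2 - 5.7347λ + 15.0093. For λ^2 - 5.7347λ + 15.0093 the discriminant is -27.1501. It is negative, so the remaining roots are the complex-conjugate pair λ ≈ 2.8674 ± 2.6053i. Their product equals the constant term, so |λ|^2 ≈ 15.0093 and |λ| ≈ 3.8742.
Thus the eigenvalues (to 4 decimals) are 2.2653 (modulus 2.2653); 2.8674 ± 2.6053i (modulus 3.8742). The spectral radius is the largest modulus: r(A) ≈ 3.8742. (Cross-check: r(A) ≤ ||A||_2 ≈ 12.2674; equality holds whenever A is normal, though it can also hold for some non-normal A.)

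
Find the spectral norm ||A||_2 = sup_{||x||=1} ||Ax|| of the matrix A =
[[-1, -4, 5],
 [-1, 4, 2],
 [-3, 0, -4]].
||A||_2 ≈ 7.2521 (= sqrt(largest eigenvalue of A^T A))

||A||_2 = sigma_max(A) = sqrt(lambda_max(A^T A)). Form the symmetric matrix M = A^T A =
[[11, 0, 5],
 [0, 32, -12],
 [5, -12, 45]].
Its characteristic polynomial (trace, sum of principal 2x2 minors, determinant of M give the coefficients) is
  p(λ) = det(λ I - M) = λ^3 - 88λ^2 + 2118λ - 13456.
No integer candidate from the rational root theorem (±divisors of 13456) is a root, so the roots are irrational. The cubic discriminant is Δ = 309668000 > 0, so there are three distinct real roots. p(10) = -76 and p(11) = 525 have opposite signs, so a root lies in (10, 11); Newton's method refines it to λ ≈ 10.1167. p(25) = 119 and p(26) = -300 have opposite signs, so a root lies in (25, 26); Newton's method refines it to λ ≈ 25.2898. p(52) = -664 and p(53) = 483 have opposite signs, so a root lies in (52, 53); Newton's method refines it to λ ≈ 52.5935. Check (Vieta): the three roots sum to 88, matching tr M = 88.
So the eigenvalues of A^T A are ≈ 10.1167, 25.2898, 52.5935 (all ≥ 0, as they must be for A^T A). The largest is λ_max ≈ 52.5935, hence ||A||_2 = sqrt(λ_max) ≈ 7.2521.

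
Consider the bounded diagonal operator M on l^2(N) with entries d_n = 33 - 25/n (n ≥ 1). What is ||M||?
||M|| = 33

For a diagonal operator on l^2 with entries d_n, ||M|| = sup_n |d_n|. Here d_1 = 8, d_2 = 41/2, ..., and d_n = 33 - 25/n increases monotonically toward 33. All terms lie in [8, 33), so |d_n| = d_n and the supremum is the limit 33, which is not attained by any individual d_n. Hence ||M|| = 33.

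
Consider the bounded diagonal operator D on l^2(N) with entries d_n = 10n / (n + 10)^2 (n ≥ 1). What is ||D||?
||D|| = 1/4 (attained at n = 10)

For D diagonal, ||D|| = sup_n |d_n|. Treat f(x) = 10x / (x + 10)^2 for real x > 0. By the quotient rule, f'(x) = 10(10 - x)/(x + 10)^3, which is positive for x < 10 and negative for x > 10. So f has a unique maximum at x = 10, and since 10 is a positive integer, the supremum over n ≥ 1 is attained at n = 10: d_10 = 10·10/(10 + 10)^2 = 10·10/400 = 1/4. Hence ||D|| = 1/4.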